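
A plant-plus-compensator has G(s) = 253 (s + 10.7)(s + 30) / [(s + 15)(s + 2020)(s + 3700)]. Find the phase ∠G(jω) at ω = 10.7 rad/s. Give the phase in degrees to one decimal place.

∠(j10.7 + 10.7) = arctan(10.7/10.7) = 45.00°
∠(j10.7 + 30) = arctan(10.7/30) = 19.63°
∠(j10.7 + 15) = arctan(10.7/15) = 35.50°
∠(j10.7 + 2020) = arctan(10.7/2020) = 0.30°
∠(j10.7 + 3700) = arctan(10.7/3700) = 0.17°
∠G(j10.7) = 45.00° + 19.63° − (35.50° + 0.30° + 0.17°) = 28.66°

28.7°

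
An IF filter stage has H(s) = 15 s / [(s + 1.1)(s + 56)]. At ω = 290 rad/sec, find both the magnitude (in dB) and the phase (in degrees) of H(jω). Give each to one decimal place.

|H| = -25.9 dB, ∠H = -78.9 deg

|j290| = 290
|j290 + 1.1| = √(290² + 1.1²) = 290
|j290 + 56| = √(290² + 56²) = 295.4
|H(j290)| = 15 × 290 / (290 × 295.4) = 0.050786
20 log₁₀(0.050786) = -25.89 dB
∠(j290) = 90.00°
∠(j290 + 1.1) = arctan(290/1.1) = 89.78°
∠(j290 + 56) = arctan(290/56) = 79.07°
∠H(j290) = 90.00° − (89.78° + 79.07°) = -78.85°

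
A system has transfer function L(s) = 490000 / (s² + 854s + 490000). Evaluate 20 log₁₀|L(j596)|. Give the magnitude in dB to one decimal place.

-0.6 dB

|(j596)² + 854(j596) + 490000| = |1.3478e+05 + j5.0898e+05| = 5.265e+05
|L(j596)| = 490000 / 5.265e+05 = 0.93063
20 log₁₀(0.93063) = -0.62 dB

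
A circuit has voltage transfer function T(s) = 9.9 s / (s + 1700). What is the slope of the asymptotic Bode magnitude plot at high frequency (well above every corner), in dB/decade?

With 1 zero and 1 pole, the high-frequency asymptotic slope is 20 × (1 − 1) = 0 dB/decade.

0 dB/decade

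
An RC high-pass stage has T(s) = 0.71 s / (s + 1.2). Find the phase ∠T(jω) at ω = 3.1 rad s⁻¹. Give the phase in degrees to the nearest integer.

21°

∠(j3.1) = 90.00°
∠(j3.1 + 1.2) = arctan(3.1/1.2) = 68.84°
∠T(j3.1) = 90.00° − 68.84° = 21.16°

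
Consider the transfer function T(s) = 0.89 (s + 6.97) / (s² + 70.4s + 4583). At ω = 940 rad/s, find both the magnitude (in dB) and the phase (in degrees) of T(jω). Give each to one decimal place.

|T| = -60.5 dB, ∠T = -86.1°

|j940 + 6.97| = √(940² + 6.97²) = 940
|(j940)² + 70.4(j940) + 4583| = |-8.7902e+05 + j66176| = 8.815e+05
|T(j940)| = 0.89 × 940 / 8.815e+05 = 0.00094909
20 log₁₀(0.00094909) = -60.45 dB
∠(j940 + 6.97) = arctan(940/6.97) = 89.58°
∠[(j940)² + 70.4(j940) + 4583] = ∠[-8.7902e+05 + j66176] = 175.69°
∠T(j940) = 89.58° − 175.69° = -86.12°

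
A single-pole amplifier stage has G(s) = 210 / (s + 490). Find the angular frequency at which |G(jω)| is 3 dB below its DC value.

For a single-pole low-pass, the −3 dB point is at the pole: ω = 490 rad/sec.

490 rad/sec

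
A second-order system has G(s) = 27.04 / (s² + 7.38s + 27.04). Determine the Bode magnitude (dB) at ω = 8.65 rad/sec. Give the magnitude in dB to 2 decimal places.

|(j8.65)² + 7.38(j8.65) + 27.04| = |-47.783 + j63.837| = 79.74
|G(j8.65)| = 27.04 / 79.74 = 0.33911
20 log₁₀(0.33911) = -9.393 dB

-9.39 dB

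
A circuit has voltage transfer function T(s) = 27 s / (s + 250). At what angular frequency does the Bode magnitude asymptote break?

The single real pole at s = −250 gives a corner at ω = 250 rad/sec.

250 rad/sec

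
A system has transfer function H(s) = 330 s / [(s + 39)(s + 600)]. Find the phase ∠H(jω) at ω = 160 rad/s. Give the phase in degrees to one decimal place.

-1.2 deg

∠(j160) = 90.00°
∠(j160 + 39) = arctan(160/39) = 76.30°
∠(j160 + 600) = arctan(160/600) = 14.93°
∠H(j160) = 90.00° − (76.30° + 14.93°) = -1.23°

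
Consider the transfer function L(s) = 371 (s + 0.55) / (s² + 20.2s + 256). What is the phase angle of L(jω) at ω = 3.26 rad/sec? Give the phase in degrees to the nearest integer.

∠(j3.26 + 0.55) = arctan(3.26/0.55) = 80.42°
∠[(j3.26)² + 20.2(j3.26) + 256] = ∠[245.37 + j65.852] = 15.02°
∠L(j3.26) = 80.42° − 15.02° = 65.40°

65°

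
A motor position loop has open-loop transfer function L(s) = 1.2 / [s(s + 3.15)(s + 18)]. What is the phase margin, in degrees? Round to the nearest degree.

90 deg

Gain crossover: |L(jω)| = 1 at ω ≈ 0.0212 rad/sec.
∠L(j0.0212) = −90° − arctan(0.0212/3.15) − arctan(0.0212/18) ≈ -90.45°
PM = 180° + (-90.45°) = 89.55°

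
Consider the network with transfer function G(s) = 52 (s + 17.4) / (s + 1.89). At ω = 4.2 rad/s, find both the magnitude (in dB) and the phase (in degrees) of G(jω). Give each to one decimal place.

|G| = 46.1 dB, ∠G = -52.2°

|j4.2 + 17.4| = √(4.2² + 17.4²) = 17.9
|j4.2 + 1.89| = √(4.2² + 1.89²) = 4.606
|G(j4.2)| = 52 × 17.9 / 4.606 = 202.1
20 log₁₀(202.1) = 46.11 dB
∠(j4.2 + 17.4) = arctan(4.2/17.4) = 13.57°
∠(j4.2 + 1.89) = arctan(4.2/1.89) = 65.77°
∠G(j4.2) = 13.57° − 65.77° = -52.20°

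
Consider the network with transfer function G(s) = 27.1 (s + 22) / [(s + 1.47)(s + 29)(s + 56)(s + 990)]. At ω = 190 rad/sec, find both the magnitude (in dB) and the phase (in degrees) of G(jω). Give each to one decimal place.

|j190 + 22| = √(190² + 22²) = 191.3
|j190 + 1.47| = √(190² + 1.47²) = 190
|j190 + 29| = √(190² + 29²) = 192.2
|j190 + 56| = √(190² + 56²) = 198.1
|j190 + 990| = √(190² + 990²) = 1008
|G(j190)| = 27.1 × 191.3 / (190 × 192.2 × 198.1 × 1008) = 7.1082e-07
20 log₁₀(7.1082e-07) = -122.96 dB
∠(j190 + 22) = arctan(190/22) = 83.40°
∠(j190 + 1.47) = arctan(190/1.47) = 89.56°
∠(j190 + 29) = arctan(190/29) = 81.32°
∠(j190 + 56) = arctan(190/56) = 73.58°
∠(j190 + 990) = arctan(190/990) = 10.86°
∠G(j190) = 83.40° − (89.56° + 81.32° + 73.58° + 10.86°) = -171.93°

|G| = -123.0 dB, ∠G = -171.9°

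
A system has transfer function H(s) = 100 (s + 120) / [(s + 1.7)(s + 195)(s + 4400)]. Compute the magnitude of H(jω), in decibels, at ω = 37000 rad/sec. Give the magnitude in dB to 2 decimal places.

|j37000 + 120| = √(37000² + 120²) = 3.7e+04
|j37000 + 1.7| = √(37000² + 1.7²) = 3.7e+04
|j37000 + 195| = √(37000² + 195²) = 3.7e+04
|j37000 + 4400| = √(37000² + 4400²) = 3.726e+04
|H(j37000)| = 100 × 3.7e+04 / (3.7e+04 × 3.7e+04 × 3.726e+04) = 7.2534e-08
20 log₁₀(7.2534e-08) = -142.789 dB

-142.79 dB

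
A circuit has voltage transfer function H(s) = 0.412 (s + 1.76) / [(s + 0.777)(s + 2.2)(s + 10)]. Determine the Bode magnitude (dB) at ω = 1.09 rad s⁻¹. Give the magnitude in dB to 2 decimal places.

|j1.09 + 1.76| = √(1.09² + 1.76²) = 2.07
|j1.09 + 0.777| = √(1.09² + 0.777²) = 1.339
|j1.09 + 2.2| = √(1.09² + 2.2²) = 2.455
|j1.09 + 10| = √(1.09² + 10²) = 10.06
|H(j1.09)| = 0.412 × 2.07 / (1.339 × 2.455 × 10.06) = 0.025799
20 log₁₀(0.025799) = -31.768 dB

-31.77 dB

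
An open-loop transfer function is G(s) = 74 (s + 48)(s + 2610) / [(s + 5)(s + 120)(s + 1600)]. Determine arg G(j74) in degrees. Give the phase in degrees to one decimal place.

-61.8°

∠(j74 + 48) = arctan(74/48) = 57.03°
∠(j74 + 2610) = arctan(74/2610) = 1.62°
∠(j74 + 5) = arctan(74/5) = 86.13°
∠(j74 + 120) = arctan(74/120) = 31.66°
∠(j74 + 1600) = arctan(74/1600) = 2.65°
∠G(j74) = 57.03° + 1.62° − (86.13° + 31.66° + 2.65°) = -61.79°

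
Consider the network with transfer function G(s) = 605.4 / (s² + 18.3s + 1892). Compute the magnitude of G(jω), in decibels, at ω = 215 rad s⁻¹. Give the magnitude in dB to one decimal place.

|(j215)² + 18.3(j215) + 1892| = |-44333 + j3934.5| = 4.451e+04
|G(j215)| = 605.4 / 4.451e+04 = 0.013602
20 log₁₀(0.013602) = -37.33 dB

-37.3 dB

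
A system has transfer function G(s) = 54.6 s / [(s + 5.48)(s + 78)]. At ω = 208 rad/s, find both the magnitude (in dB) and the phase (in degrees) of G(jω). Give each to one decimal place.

|j208| = 208
|j208 + 5.48| = √(208² + 5.48²) = 208.1
|j208 + 78| = √(208² + 78²) = 222.1
|G(j208)| = 54.6 × 208 / (208.1 × 222.1) = 0.2457
20 log₁₀(0.2457) = -12.19 dB
∠(j208) = 90.00°
∠(j208 + 5.48) = arctan(208/5.48) = 88.49°
∠(j208 + 78) = arctan(208/78) = 69.44°
∠G(j208) = 90.00° − (88.49° + 69.44°) = -67.93°

|G| = -12.2 dB, ∠G = -67.9 deg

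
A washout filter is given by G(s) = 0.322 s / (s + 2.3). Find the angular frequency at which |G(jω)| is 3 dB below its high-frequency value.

For a single-pole high-pass, the −3 dB point is at the pole: ω = 2.3 rad/sec.

2.3 rad/sec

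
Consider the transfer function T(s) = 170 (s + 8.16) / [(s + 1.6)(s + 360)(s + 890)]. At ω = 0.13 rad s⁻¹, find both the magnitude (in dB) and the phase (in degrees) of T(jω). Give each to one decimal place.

|T| = -51.4 dB, ∠T = -3.8 deg

|j0.13 + 8.16| = √(0.13² + 8.16²) = 8.161
|j0.13 + 1.6| = √(0.13² + 1.6²) = 1.605
|j0.13 + 360| = √(0.13² + 360²) = 360
|j0.13 + 890| = √(0.13² + 890²) = 890
|T(j0.13)| = 170 × 8.161 / (1.605 × 360 × 890) = 0.0026974
20 log₁₀(0.0026974) = -51.38 dB
∠(j0.13 + 8.16) = arctan(0.13/8.16) = 0.91°
∠(j0.13 + 1.6) = arctan(0.13/1.6) = 4.65°
∠(j0.13 + 360) = arctan(0.13/360) = 0.02°
∠(j0.13 + 890) = arctan(0.13/890) = 0.01°
∠T(j0.13) = 0.91° − (4.65° + 0.02° + 0.01°) = -3.76°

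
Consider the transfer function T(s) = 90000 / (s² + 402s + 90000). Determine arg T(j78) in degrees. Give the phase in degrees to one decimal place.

-20.5°

∠[(j78)² + 402(j78) + 90000] = ∠[83916 + j31356] = 20.49°
∠T(j78) = −20.49° = -20.49°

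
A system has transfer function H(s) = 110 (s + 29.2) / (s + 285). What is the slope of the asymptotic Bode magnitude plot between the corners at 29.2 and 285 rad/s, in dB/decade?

In this band the factors already past their corner are: zero at 29.2; net slope = 20 dB/decade.

20 dB/decade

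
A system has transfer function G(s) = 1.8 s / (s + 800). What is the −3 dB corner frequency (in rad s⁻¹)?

For a single-pole high-pass, the −3 dB point is at the pole: ω = 800 rad s⁻¹.

800 rad s⁻¹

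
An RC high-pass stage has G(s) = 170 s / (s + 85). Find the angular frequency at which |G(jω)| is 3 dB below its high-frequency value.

For a single-pole high-pass, the −3 dB point is at the pole: ω = 85 rad/sec.

85 rad/sec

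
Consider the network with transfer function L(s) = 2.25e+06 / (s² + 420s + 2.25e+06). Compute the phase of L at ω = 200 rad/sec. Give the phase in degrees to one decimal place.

∠[(j200)² + 420(j200) + 2.25e+06] = ∠[2.21e+06 + j84000] = 2.18°
∠L(j200) = −2.18° = -2.18°

-2.2°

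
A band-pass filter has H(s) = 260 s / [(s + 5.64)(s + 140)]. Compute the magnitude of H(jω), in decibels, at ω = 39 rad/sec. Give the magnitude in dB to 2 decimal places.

4.96 dB

|j39| = 39
|j39 + 5.64| = √(39² + 5.64²) = 39.41
|j39 + 140| = √(39² + 140²) = 145.3
|H(j39)| = 260 × 39 / (39.41 × 145.3) = 1.7706
20 log₁₀(1.7706) = 4.962 dB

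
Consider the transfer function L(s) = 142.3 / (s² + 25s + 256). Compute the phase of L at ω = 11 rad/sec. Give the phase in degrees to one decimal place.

-63.9°

∠[(j11)² + 25(j11) + 256] = ∠[135 + j275] = 63.85°
∠L(j11) = −63.85° = -63.85°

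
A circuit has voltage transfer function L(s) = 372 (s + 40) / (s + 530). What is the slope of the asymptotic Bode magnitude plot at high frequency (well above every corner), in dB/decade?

With 1 zero and 1 pole, the high-frequency asymptotic slope is 20 × (1 − 1) = 0 dB/decade.

0 dB/decade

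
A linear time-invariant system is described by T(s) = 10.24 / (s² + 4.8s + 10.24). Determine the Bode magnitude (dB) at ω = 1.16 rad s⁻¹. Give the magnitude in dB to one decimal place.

-0.2 dB

|(j1.16)² + 4.8(j1.16) + 10.24| = |8.8944 + j5.568| = 10.49
|T(j1.16)| = 10.24 / 10.49 = 0.97584
20 log₁₀(0.97584) = -0.21 dB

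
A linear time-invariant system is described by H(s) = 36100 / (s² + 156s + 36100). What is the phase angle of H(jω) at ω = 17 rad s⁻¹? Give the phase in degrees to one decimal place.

-4.2°

∠[(j17)² + 156(j17) + 36100] = ∠[35811 + j2652] = 4.24°
∠H(j17) = −4.24° = -4.24°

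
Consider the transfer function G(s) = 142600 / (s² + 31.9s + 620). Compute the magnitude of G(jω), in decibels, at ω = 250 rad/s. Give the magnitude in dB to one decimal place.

|(j250)² + 31.9(j250) + 620| = |-61880 + j7975| = 6.239e+04
|G(j250)| = 142600 / 6.239e+04 = 2.2856
20 log₁₀(2.2856) = 7.18 dB

7.2 dB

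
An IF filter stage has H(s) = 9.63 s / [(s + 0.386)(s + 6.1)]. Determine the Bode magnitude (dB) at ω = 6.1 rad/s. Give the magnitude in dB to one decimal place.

|j6.1| = 6.1
|j6.1 + 0.386| = √(6.1² + 0.386²) = 6.112
|j6.1 + 6.1| = √(6.1² + 6.1²) = 8.627
|H(j6.1)| = 9.63 × 6.1 / (6.112 × 8.627) = 1.1141
20 log₁₀(1.1141) = 0.94 dB

0.9 dB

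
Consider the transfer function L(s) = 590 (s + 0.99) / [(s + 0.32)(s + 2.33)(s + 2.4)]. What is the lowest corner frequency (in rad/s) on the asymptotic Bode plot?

0.32 rad/s

Break frequencies occur at each pole and zero magnitude: 0.32 rad/s, 0.99 rad/s, 2.33 rad/s, 2.4 rad/s.
The lowest is 0.32 rad/s.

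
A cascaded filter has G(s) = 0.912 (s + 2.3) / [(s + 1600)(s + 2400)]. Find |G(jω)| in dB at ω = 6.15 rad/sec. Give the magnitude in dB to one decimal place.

-116.1 dB

|j6.15 + 2.3| = √(6.15² + 2.3²) = 6.566
|j6.15 + 1600| = √(6.15² + 1600²) = 1600
|j6.15 + 2400| = √(6.15² + 2400²) = 2400
|G(j6.15)| = 0.912 × 6.566 / (1600 × 2400) = 1.5594e-06
20 log₁₀(1.5594e-06) = -116.14 dB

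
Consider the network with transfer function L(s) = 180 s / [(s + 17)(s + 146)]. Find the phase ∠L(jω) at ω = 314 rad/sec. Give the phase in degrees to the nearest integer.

-62 deg

∠(j314) = 90.00°
∠(j314 + 17) = arctan(314/17) = 86.90°
∠(j314 + 146) = arctan(314/146) = 65.06°
∠L(j314) = 90.00° − (86.90° + 65.06°) = -61.96°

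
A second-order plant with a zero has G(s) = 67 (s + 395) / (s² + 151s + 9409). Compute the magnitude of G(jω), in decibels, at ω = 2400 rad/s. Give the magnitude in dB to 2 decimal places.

-30.97 dB

|j2400 + 395| = √(2400² + 395²) = 2432
|(j2400)² + 151(j2400) + 9409| = |-5.7506e+06 + j3.624e+05| = 5.762e+06
|G(j2400)| = 67 × 2432 / 5.762e+06 = 0.028282
20 log₁₀(0.028282) = -30.970 dB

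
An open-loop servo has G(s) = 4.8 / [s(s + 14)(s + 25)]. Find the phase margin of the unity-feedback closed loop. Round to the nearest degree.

Gain crossover: |G(jω)| = 1 at ω ≈ 0.0137 rad/s.
∠G(j0.0137) = −90° − arctan(0.0137/14) − arctan(0.0137/25) ≈ -90.09°
PM = 180° + (-90.09°) = 89.91°

90°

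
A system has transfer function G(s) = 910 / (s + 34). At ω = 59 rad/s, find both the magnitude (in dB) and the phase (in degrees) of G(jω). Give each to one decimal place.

|j59 + 34| = √(59² + 34²) = 68.1
|G(j59)| = 910 / 68.1 = 13.364
20 log₁₀(13.364) = 22.52 dB
∠(j59 + 34) = arctan(59/34) = 60.05°
∠G(j59) = −60.05° = -60.05°

|G| = 22.5 dB, ∠G = -60.0°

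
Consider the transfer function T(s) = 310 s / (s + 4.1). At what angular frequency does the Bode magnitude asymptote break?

The single real pole at s = −4.1 gives a corner at ω = 4.1 rad/s.

4.1 rad/s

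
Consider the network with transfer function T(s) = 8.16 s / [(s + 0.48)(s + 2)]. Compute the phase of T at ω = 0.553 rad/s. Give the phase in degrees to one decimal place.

25.5°

∠(j0.553) = 90.00°
∠(j0.553 + 0.48) = arctan(0.553/0.48) = 49.04°
∠(j0.553 + 2) = arctan(0.553/2) = 15.46°
∠T(j0.553) = 90.00° − (49.04° + 15.46°) = 25.50°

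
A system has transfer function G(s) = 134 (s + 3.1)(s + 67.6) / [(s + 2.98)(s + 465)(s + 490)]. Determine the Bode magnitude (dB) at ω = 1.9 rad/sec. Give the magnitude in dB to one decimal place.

-27.8 dB

|j1.9 + 3.1| = √(1.9² + 3.1²) = 3.636
|j1.9 + 67.6| = √(1.9² + 67.6²) = 67.63
|j1.9 + 2.98| = √(1.9² + 2.98²) = 3.534
|j1.9 + 465| = √(1.9² + 465²) = 465
|j1.9 + 490| = √(1.9² + 490²) = 490
|G(j1.9)| = 134 × 3.636 × 67.63 / (3.534 × 465 × 490) = 0.040916
20 log₁₀(0.040916) = -27.76 dB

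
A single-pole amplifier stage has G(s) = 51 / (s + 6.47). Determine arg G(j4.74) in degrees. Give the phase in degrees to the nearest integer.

-36 deg

∠(j4.74 + 6.47) = arctan(4.74/6.47) = 36.23°
∠G(j4.74) = −36.23° = -36.23°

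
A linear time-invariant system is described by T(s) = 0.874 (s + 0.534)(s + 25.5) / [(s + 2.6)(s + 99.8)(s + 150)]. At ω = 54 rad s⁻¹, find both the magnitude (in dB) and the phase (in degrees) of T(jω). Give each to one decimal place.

|j54 + 0.534| = √(54² + 0.534²) = 54
|j54 + 25.5| = √(54² + 25.5²) = 59.72
|j54 + 2.6| = √(54² + 2.6²) = 54.06
|j54 + 99.8| = √(54² + 99.8²) = 113.5
|j54 + 150| = √(54² + 150²) = 159.4
|T(j54)| = 0.874 × 54 × 59.72 / (54.06 × 113.5 × 159.4) = 0.002882
20 log₁₀(0.002882) = -50.81 dB
∠(j54 + 0.534) = arctan(54/0.534) = 89.43°
∠(j54 + 25.5) = arctan(54/25.5) = 64.72°
∠(j54 + 2.6) = arctan(54/2.6) = 87.24°
∠(j54 + 99.8) = arctan(54/99.8) = 28.42°
∠(j54 + 150) = arctan(54/150) = 19.80°
∠T(j54) = 89.43° + 64.72° − (87.24° + 28.42° + 19.80°) = 18.70°

|T| = -50.8 dB, ∠T = 18.7°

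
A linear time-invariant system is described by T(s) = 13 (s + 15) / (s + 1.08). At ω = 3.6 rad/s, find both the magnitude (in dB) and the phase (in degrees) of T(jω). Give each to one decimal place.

|T| = 34.5 dB, ∠T = -59.8°

|j3.6 + 15| = √(3.6² + 15²) = 15.43
|j3.6 + 1.08| = √(3.6² + 1.08²) = 3.759
|T(j3.6)| = 13 × 15.43 / 3.759 = 53.356
20 log₁₀(53.356) = 34.54 dB
∠(j3.6 + 15) = arctan(3.6/15) = 13.50°
∠(j3.6 + 1.08) = arctan(3.6/1.08) = 73.30°
∠T(j3.6) = 13.50° − 73.30° = -59.81°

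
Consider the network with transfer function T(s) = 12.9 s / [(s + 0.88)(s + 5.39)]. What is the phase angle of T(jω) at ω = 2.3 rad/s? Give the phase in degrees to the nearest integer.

∠(j2.3) = 90.00°
∠(j2.3 + 0.88) = arctan(2.3/0.88) = 69.06°
∠(j2.3 + 5.39) = arctan(2.3/5.39) = 23.11°
∠T(j2.3) = 90.00° − (69.06° + 23.11°) = -2.17°

-2 deg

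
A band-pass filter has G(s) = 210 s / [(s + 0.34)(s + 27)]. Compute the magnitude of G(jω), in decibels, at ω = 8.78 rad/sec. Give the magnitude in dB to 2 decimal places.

17.37 dB

|j8.78| = 8.78
|j8.78 + 0.34| = √(8.78² + 0.34²) = 8.787
|j8.78 + 27| = √(8.78² + 27²) = 28.39
|G(j8.78)| = 210 × 8.78 / (8.787 × 28.39) = 7.391
20 log₁₀(7.391) = 17.374 dB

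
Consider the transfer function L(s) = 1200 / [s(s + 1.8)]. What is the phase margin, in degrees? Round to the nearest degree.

Gain crossover: |L(jω)| = 1 at ω ≈ 34.6 rad s⁻¹.
∠L(j34.6) = −90° − arctan(34.6/1.8) ≈ -177.02°
PM = 180° + (-177.02°) = 2.98°

3°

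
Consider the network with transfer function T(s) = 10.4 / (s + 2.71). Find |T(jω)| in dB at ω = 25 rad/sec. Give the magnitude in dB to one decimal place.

-7.7 dB

|j25 + 2.71| = √(25² + 2.71²) = 25.15
|T(j25)| = 10.4 / 25.15 = 0.41358
20 log₁₀(0.41358) = -7.67 dB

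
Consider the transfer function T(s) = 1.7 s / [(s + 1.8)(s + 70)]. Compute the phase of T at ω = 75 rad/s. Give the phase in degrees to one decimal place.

-45.6 deg

∠(j75) = 90.00°
∠(j75 + 1.8) = arctan(75/1.8) = 88.63°
∠(j75 + 70) = arctan(75/70) = 46.97°
∠T(j75) = 90.00° − (88.63° + 46.97°) = -45.60°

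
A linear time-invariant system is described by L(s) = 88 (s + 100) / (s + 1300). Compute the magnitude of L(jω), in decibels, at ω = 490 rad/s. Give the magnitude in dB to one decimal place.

|j490 + 100| = √(490² + 100²) = 500.1
|j490 + 1300| = √(490² + 1300²) = 1389
|L(j490)| = 88 × 500.1 / 1389 = 31.677
20 log₁₀(31.677) = 30.01 dB

30.0 dB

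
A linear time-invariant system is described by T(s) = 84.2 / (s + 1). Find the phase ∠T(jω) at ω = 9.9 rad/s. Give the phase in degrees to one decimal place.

-84.2°

∠(j9.9 + 1) = arctan(9.9/1) = 84.23°
∠T(j9.9) = −84.23° = -84.23°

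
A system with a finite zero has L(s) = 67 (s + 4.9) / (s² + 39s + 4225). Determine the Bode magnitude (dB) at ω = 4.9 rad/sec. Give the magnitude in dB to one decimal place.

-19.1 dB

|j4.9 + 4.9| = √(4.9² + 4.9²) = 6.93
|(j4.9)² + 39(j4.9) + 4225| = |4201 + j191.1| = 4205
|L(j4.9)| = 67 × 6.93 / 4205 = 0.1104
20 log₁₀(0.1104) = -19.14 dB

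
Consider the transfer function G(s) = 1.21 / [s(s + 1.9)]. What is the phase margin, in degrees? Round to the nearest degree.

72°

Gain crossover: |G(jω)| = 1 at ω ≈ 0.607 rad/sec.
∠G(j0.607) = −90° − arctan(0.607/1.9) ≈ -107.71°
PM = 180° + (-107.71°) = 72.29°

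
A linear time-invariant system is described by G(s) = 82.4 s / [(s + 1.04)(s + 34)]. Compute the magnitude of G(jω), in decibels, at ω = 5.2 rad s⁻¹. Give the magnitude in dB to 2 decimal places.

7.42 dB

|j5.2| = 5.2
|j5.2 + 1.04| = √(5.2² + 1.04²) = 5.303
|j5.2 + 34| = √(5.2² + 34²) = 34.4
|G(j5.2)| = 82.4 × 5.2 / (5.303 × 34.4) = 2.3492
20 log₁₀(2.3492) = 7.418 dB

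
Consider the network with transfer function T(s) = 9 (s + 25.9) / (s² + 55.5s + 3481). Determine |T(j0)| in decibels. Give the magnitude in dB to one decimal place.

T(0) = 9 × 25.9 / 3481 = 0.066964
20 log₁₀(0.066964) = -23.48 dB

-23.5 dB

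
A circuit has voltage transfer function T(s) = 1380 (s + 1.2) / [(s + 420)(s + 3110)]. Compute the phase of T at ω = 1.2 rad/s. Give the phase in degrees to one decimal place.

44.8°

∠(j1.2 + 1.2) = arctan(1.2/1.2) = 45.00°
∠(j1.2 + 420) = arctan(1.2/420) = 0.16°
∠(j1.2 + 3110) = arctan(1.2/3110) = 0.02°
∠T(j1.2) = 45.00° − (0.16° + 0.02°) = 44.81°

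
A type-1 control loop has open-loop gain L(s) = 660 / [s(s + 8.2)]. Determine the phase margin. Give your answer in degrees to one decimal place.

Gain crossover: |L(jω)| = 1 at ω ≈ 25 rad/s.
∠L(j25) = −90° − arctan(25/8.2) ≈ -161.87°
PM = 180° + (-161.87°) = 18.13°

18.1°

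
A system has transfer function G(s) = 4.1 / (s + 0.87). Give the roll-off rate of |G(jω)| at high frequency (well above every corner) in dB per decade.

-20 dB/decade

With 0 zeros and 1 pole, the high-frequency asymptotic slope is 20 × (0 − 1) = -20 dB/decade.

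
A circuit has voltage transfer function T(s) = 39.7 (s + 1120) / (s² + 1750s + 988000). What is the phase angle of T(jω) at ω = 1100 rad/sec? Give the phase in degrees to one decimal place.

-52.1 deg

∠(j1100 + 1120) = arctan(1100/1120) = 44.48°
∠[(j1100)² + 1750(j1100) + 988000] = ∠[-2.22e+05 + j1.925e+06] = 96.58°
∠T(j1100) = 44.48° − 96.58° = -52.09°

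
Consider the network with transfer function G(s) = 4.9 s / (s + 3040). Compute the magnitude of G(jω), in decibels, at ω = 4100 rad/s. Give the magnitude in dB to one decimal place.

11.9 dB

|j4100| = 4100
|j4100 + 3040| = √(4100² + 3040²) = 5104
|G(j4100)| = 4.9 × 4100 / 5104 = 3.9361
20 log₁₀(3.9361) = 11.90 dB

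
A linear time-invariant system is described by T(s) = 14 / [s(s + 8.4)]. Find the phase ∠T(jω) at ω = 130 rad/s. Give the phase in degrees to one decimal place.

∠(j130 + 8.4) = arctan(130/8.4) = 86.30°
∠(j130) = 90.00°
∠T(j130) = − (86.30° + 90.00°) = -176.30°

-176.3 deg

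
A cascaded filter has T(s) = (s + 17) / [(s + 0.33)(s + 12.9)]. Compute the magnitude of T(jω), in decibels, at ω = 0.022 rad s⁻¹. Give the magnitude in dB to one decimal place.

12.0 dB

|j0.022 + 17| = √(0.022² + 17²) = 17
|j0.022 + 0.33| = √(0.022² + 0.33²) = 0.3307
|j0.022 + 12.9| = √(0.022² + 12.9²) = 12.9
|T(j0.022)| = 1 × 17 / (0.3307 × 12.9) = 3.9846
20 log₁₀(3.9846) = 12.01 dB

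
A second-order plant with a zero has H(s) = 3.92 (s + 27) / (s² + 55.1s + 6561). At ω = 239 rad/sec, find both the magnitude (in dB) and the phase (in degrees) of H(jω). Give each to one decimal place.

|H| = -34.9 dB, ∠H = -81.8°

|j239 + 27| = √(239² + 27²) = 240.5
|(j239)² + 55.1(j239) + 6561| = |-50560 + j13169| = 5.225e+04
|H(j239)| = 3.92 × 240.5 / 5.225e+04 = 0.018046
20 log₁₀(0.018046) = -34.87 dB
∠(j239 + 27) = arctan(239/27) = 83.55°
∠[(j239)² + 55.1(j239) + 6561] = ∠[-50560 + j13169] = 165.40°
∠H(j239) = 83.55° − 165.40° = -81.85°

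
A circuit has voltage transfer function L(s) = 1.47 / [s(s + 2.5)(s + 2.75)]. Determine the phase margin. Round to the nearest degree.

Gain crossover: |L(jω)| = 1 at ω ≈ 0.212 rad/s.
∠L(j0.212) = −90° − arctan(0.212/2.5) − arctan(0.212/2.75) ≈ -99.27°
PM = 180° + (-99.27°) = 80.73°

81°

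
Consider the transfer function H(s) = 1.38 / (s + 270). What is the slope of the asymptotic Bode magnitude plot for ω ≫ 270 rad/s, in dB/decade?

With 0 zeros and 1 pole, the high-frequency asymptotic slope is 20 × (0 − 1) = -20 dB/decade.

-20 dB/decade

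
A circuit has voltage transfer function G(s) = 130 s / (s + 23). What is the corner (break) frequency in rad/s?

23 rad/s

The single real pole at s = −23 gives a corner at ω = 23 rad/s.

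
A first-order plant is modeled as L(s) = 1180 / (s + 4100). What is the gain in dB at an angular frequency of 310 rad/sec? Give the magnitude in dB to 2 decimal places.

-10.84 dB

|j310 + 4100| = √(310² + 4100²) = 4112
|L(j310)| = 1180 / 4112 = 0.28699
20 log₁₀(0.28699) = -10.843 dB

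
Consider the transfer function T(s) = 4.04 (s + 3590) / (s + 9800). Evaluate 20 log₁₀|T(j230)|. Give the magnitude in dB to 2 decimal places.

|j230 + 3590| = √(230² + 3590²) = 3597
|j230 + 9800| = √(230² + 9800²) = 9803
|T(j230)| = 4.04 × 3597 / 9803 = 1.4826
20 log₁₀(1.4826) = 3.420 dB

3.42 dB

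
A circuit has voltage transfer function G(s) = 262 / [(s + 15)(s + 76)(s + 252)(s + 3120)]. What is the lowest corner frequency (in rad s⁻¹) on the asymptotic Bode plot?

Break frequencies occur at each pole and zero magnitude: 15 rad s⁻¹, 76 rad s⁻¹, 252 rad s⁻¹, 3120 rad s⁻¹.
The lowest is 15 rad s⁻¹.

15 rad s⁻¹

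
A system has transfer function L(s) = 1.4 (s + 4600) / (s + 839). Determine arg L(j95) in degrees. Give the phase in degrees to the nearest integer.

-5°

∠(j95 + 4600) = arctan(95/4600) = 1.18°
∠(j95 + 839) = arctan(95/839) = 6.46°
∠L(j95) = 1.18° − 6.46° = -5.28°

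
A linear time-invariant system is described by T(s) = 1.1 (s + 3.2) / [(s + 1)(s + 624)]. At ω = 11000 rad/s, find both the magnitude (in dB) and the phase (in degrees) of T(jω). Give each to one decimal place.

|j11000 + 3.2| = √(11000² + 3.2²) = 1.1e+04
|j11000 + 1| = √(11000² + 1²) = 1.1e+04
|j11000 + 624| = √(11000² + 624²) = 1.102e+04
|T(j11000)| = 1.1 × 1.1e+04 / (1.1e+04 × 1.102e+04) = 9.9839e-05
20 log₁₀(9.9839e-05) = -80.01 dB
∠(j11000 + 3.2) = arctan(11000/3.2) = 89.98°
∠(j11000 + 1) = arctan(11000/1) = 89.99°
∠(j11000 + 624) = arctan(11000/624) = 86.75°
∠T(j11000) = 89.98° − (89.99° + 86.75°) = -86.76°

|T| = -80.0 dB, ∠T = -86.8°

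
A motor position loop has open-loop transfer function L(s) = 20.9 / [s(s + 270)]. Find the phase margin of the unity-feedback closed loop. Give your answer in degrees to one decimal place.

Gain crossover: |L(jω)| = 1 at ω ≈ 0.0774 rad/s.
∠L(j0.0774) = −90° − arctan(0.0774/270) ≈ -90.02°
PM = 180° + (-90.02°) = 89.98°

90.0°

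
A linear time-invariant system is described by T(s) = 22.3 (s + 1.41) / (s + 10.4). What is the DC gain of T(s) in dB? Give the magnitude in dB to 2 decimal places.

T(0) = 22.3 × 1.41 / 10.4 = 3.0234
20 log₁₀(3.0234) = 9.610 dB

9.61 dB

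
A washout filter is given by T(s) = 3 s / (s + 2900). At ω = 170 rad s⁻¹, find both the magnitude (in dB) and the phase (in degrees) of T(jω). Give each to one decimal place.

|j170| = 170
|j170 + 2900| = √(170² + 2900²) = 2905
|T(j170)| = 3 × 170 / 2905 = 0.17556
20 log₁₀(0.17556) = -15.11 dB
∠(j170) = 90.00°
∠(j170 + 2900) = arctan(170/2900) = 3.35°
∠T(j170) = 90.00° − 3.35° = 86.65°

|T| = -15.1 dB, ∠T = 86.6°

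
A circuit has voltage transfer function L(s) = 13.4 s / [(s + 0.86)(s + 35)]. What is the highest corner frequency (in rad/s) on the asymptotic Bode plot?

35 rad/s

Break frequencies occur at each pole and zero magnitude: 0.86 rad/s, 35 rad/s.
The highest is 35 rad/s.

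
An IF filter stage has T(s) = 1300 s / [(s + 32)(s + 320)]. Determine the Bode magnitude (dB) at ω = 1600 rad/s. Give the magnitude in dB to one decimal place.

-2.0 dB

|j1600| = 1600
|j1600 + 32| = √(1600² + 32²) = 1600
|j1600 + 320| = √(1600² + 320²) = 1632
|T(j1600)| = 1300 × 1600 / (1600 × 1632) = 0.79656
20 log₁₀(0.79656) = -1.98 dB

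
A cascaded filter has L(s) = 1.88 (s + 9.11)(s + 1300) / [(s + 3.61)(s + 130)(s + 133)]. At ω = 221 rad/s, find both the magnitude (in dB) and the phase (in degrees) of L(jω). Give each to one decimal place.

|j221 + 9.11| = √(221² + 9.11²) = 221.2
|j221 + 1300| = √(221² + 1300²) = 1319
|j221 + 3.61| = √(221² + 3.61²) = 221
|j221 + 130| = √(221² + 130²) = 256.4
|j221 + 133| = √(221² + 133²) = 257.9
|L(j221)| = 1.88 × 221.2 × 1319 / (221 × 256.4 × 257.9) = 0.037512
20 log₁₀(0.037512) = -28.52 dB
∠(j221 + 9.11) = arctan(221/9.11) = 87.64°
∠(j221 + 1300) = arctan(221/1300) = 9.65°
∠(j221 + 3.61) = arctan(221/3.61) = 89.06°
∠(j221 + 130) = arctan(221/130) = 59.53°
∠(j221 + 133) = arctan(221/133) = 58.96°
∠L(j221) = 87.64° + 9.65° − (89.06° + 59.53° + 58.96°) = -110.27°

|L| = -28.5 dB, ∠L = -110.3°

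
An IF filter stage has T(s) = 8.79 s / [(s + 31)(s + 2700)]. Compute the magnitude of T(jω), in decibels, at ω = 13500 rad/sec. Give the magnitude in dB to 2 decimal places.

-63.90 dB

|j13500| = 1.35e+04
|j13500 + 31| = √(13500² + 31²) = 1.35e+04
|j13500 + 2700| = √(13500² + 2700²) = 1.377e+04
|T(j13500)| = 8.79 × 1.35e+04 / (1.35e+04 × 1.377e+04) = 0.00063847
20 log₁₀(0.00063847) = -63.897 dB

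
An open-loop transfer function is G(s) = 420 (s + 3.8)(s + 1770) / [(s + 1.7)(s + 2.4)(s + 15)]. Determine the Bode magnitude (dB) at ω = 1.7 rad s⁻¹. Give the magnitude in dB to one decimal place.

89.2 dB

|j1.7 + 3.8| = √(1.7² + 3.8²) = 4.163
|j1.7 + 1770| = √(1.7² + 1770²) = 1770
|j1.7 + 1.7| = √(1.7² + 1.7²) = 2.404
|j1.7 + 2.4| = √(1.7² + 2.4²) = 2.941
|j1.7 + 15| = √(1.7² + 15²) = 15.1
|G(j1.7)| = 420 × 4.163 × 1770 / (2.404 × 2.941 × 15.1) = 28993
20 log₁₀(28993) = 89.25 dB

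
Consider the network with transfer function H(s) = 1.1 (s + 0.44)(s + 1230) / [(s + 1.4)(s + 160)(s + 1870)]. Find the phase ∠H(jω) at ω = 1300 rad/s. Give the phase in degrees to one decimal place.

-71.2 deg

∠(j1300 + 0.44) = arctan(1300/0.44) = 89.98°
∠(j1300 + 1230) = arctan(1300/1230) = 46.58°
∠(j1300 + 1.4) = arctan(1300/1.4) = 89.94°
∠(j1300 + 160) = arctan(1300/160) = 82.98°
∠(j1300 + 1870) = arctan(1300/1870) = 34.81°
∠H(j1300) = 89.98° + 46.58° − (89.94° + 82.98° + 34.81°) = -71.16°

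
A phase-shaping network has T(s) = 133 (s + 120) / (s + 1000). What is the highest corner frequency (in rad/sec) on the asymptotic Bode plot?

Break frequencies occur at each pole and zero magnitude: 120 rad/sec, 1000 rad/sec.
The highest is 1000 rad/sec.

1000 rad/sec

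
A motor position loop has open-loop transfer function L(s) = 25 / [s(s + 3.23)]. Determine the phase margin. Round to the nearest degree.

36°

Gain crossover: |L(jω)| = 1 at ω ≈ 4.51 rad/sec.
∠L(j4.51) = −90° − arctan(4.51/3.23) ≈ -144.38°
PM = 180° + (-144.38°) = 35.62°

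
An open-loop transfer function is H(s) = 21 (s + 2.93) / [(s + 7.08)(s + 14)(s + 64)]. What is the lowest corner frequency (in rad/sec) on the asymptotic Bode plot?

Break frequencies occur at each pole and zero magnitude: 2.93 rad/sec, 7.08 rad/sec, 14 rad/sec, 64 rad/sec.
The lowest is 2.93 rad/sec.

2.93 rad/sec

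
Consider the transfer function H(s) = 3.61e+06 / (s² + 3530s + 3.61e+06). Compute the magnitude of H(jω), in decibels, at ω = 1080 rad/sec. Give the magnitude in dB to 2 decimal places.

-1.97 dB

|(j1080)² + 3530(j1080) + 3.61e+06| = |2.4436e+06 + j3.8124e+06| = 4.528e+06
|H(j1080)| = 3.61e+06 / 4.528e+06 = 0.79721
20 log₁₀(0.79721) = -1.969 dB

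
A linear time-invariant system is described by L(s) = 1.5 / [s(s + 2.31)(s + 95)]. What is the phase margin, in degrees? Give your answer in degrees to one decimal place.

89.8 deg

Gain crossover: |L(jω)| = 1 at ω ≈ 0.00684 rad/s.
∠L(j0.00684) = −90° − arctan(0.00684/2.31) − arctan(0.00684/95) ≈ -90.17°
PM = 180° + (-90.17°) = 89.83°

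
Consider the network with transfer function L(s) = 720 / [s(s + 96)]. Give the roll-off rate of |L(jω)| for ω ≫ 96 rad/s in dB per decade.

-40 dB/decade

With 0 zeros and 2 poles, the high-frequency asymptotic slope is 20 × (0 − 2) = -40 dB/decade.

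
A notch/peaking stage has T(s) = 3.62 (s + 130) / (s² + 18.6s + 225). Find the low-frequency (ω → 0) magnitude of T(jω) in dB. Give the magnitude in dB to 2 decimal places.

6.41 dB

T(0) = 3.62 × 130 / 225 = 2.0916
20 log₁₀(2.0916) = 6.409 dB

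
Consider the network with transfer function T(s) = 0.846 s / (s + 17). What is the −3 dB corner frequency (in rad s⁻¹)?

For a single-pole high-pass, the −3 dB point is at the pole: ω = 17 rad s⁻¹.

17 rad s⁻¹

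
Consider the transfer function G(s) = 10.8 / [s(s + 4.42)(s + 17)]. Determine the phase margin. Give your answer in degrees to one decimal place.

87.7 deg

Gain crossover: |G(jω)| = 1 at ω ≈ 0.144 rad/s.
∠G(j0.144) = −90° − arctan(0.144/4.42) − arctan(0.144/17) ≈ -92.35°
PM = 180° + (-92.35°) = 87.65°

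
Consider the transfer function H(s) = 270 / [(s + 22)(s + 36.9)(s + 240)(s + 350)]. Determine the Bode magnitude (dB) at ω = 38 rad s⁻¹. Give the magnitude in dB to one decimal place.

-117.3 dB

|j38 + 22| = √(38² + 22²) = 43.91
|j38 + 36.9| = √(38² + 36.9²) = 52.97
|j38 + 240| = √(38² + 240²) = 243
|j38 + 350| = √(38² + 350²) = 352.1
|H(j38)| = 270 / (43.91 × 52.97 × 243 × 352.1) = 1.3571e-06
20 log₁₀(1.3571e-06) = -117.35 dB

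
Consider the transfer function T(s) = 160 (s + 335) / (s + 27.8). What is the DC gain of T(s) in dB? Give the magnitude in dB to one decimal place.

65.7 dB

T(0) = 160 × 335 / 27.8 = 1928.1
20 log₁₀(1928.1) = 65.70 dB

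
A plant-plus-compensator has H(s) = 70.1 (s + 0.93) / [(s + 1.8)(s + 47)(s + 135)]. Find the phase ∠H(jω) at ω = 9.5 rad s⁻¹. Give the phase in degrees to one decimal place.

∠(j9.5 + 0.93) = arctan(9.5/0.93) = 84.41°
∠(j9.5 + 1.8) = arctan(9.5/1.8) = 79.27°
∠(j9.5 + 47) = arctan(9.5/47) = 11.43°
∠(j9.5 + 135) = arctan(9.5/135) = 4.03°
∠H(j9.5) = 84.41° − (79.27° + 11.43° + 4.03°) = -10.31°

-10.3°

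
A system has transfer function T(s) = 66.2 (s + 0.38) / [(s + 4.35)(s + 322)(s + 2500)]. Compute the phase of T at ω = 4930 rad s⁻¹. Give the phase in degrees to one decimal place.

∠(j4930 + 0.38) = arctan(4930/0.38) = 90.00°
∠(j4930 + 4.35) = arctan(4930/4.35) = 89.95°
∠(j4930 + 322) = arctan(4930/322) = 86.26°
∠(j4930 + 2500) = arctan(4930/2500) = 63.11°
∠T(j4930) = 90.00° − (89.95° + 86.26° + 63.11°) = -149.33°

-149.3°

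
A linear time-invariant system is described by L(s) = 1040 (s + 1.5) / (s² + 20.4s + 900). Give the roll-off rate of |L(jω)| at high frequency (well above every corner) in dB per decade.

With 1 zero and 2 poles, the high-frequency asymptotic slope is 20 × (1 − 2) = -20 dB/decade.

-20 dB/decade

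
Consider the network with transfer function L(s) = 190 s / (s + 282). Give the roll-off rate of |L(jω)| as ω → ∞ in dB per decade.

With 1 zero and 1 pole, the high-frequency asymptotic slope is 20 × (1 − 1) = 0 dB/decade.

0 dB/decade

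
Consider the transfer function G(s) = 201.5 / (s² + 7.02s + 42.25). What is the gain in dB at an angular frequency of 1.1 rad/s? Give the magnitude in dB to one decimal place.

13.7 dB

|(j1.1)² + 7.02(j1.1) + 42.25| = |41.04 + j7.722| = 41.76
|G(j1.1)| = 201.5 / 41.76 = 4.8252
20 log₁₀(4.8252) = 13.67 dB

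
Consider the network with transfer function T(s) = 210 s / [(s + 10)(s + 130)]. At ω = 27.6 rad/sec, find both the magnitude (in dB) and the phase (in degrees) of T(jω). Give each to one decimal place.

|j27.6| = 27.6
|j27.6 + 10| = √(27.6² + 10²) = 29.36
|j27.6 + 130| = √(27.6² + 130²) = 132.9
|T(j27.6)| = 210 × 27.6 / (29.36 × 132.9) = 1.4857
20 log₁₀(1.4857) = 3.44 dB
∠(j27.6) = 90.00°
∠(j27.6 + 10) = arctan(27.6/10) = 70.08°
∠(j27.6 + 130) = arctan(27.6/130) = 11.99°
∠T(j27.6) = 90.00° − (70.08° + 11.99°) = 7.93°

|T| = 3.4 dB, ∠T = 7.9°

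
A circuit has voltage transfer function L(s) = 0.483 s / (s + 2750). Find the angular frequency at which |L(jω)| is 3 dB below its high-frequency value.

For a single-pole high-pass, the −3 dB point is at the pole: ω = 2750 rad/sec.

2750 rad/sec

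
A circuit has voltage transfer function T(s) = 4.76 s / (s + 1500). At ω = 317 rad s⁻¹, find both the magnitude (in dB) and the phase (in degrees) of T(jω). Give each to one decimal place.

|T| = -0.1 dB, ∠T = 78.1°

|j317| = 317
|j317 + 1500| = √(317² + 1500²) = 1533
|T(j317)| = 4.76 × 317 / 1533 = 0.98421
20 log₁₀(0.98421) = -0.14 dB
∠(j317) = 90.00°
∠(j317 + 1500) = arctan(317/1500) = 11.93°
∠T(j317) = 90.00° − 11.93° = 78.07°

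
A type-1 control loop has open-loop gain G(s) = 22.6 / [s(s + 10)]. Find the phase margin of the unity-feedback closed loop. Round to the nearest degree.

78°

Gain crossover: |G(jω)| = 1 at ω ≈ 2.21 rad s⁻¹.
∠G(j2.21) = −90° − arctan(2.21/10) ≈ -102.45°
PM = 180° + (-102.45°) = 77.55°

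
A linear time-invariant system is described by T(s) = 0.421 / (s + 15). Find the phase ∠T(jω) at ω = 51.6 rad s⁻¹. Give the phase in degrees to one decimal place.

∠(j51.6 + 15) = arctan(51.6/15) = 73.79°
∠T(j51.6) = −73.79° = -73.79°

-73.8°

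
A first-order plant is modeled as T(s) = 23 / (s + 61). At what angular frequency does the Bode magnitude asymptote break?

61 rad/sec

The single real pole at s = −61 gives a corner at ω = 61 rad/sec.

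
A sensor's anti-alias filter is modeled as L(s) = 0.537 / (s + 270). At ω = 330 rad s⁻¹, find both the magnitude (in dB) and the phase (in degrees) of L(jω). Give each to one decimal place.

|j330 + 270| = √(330² + 270²) = 426.4
|L(j330)| = 0.537 / 426.4 = 0.0012594
20 log₁₀(0.0012594) = -58.00 dB
∠(j330 + 270) = arctan(330/270) = 50.71°
∠L(j330) = −50.71° = -50.71°

|L| = -58.0 dB, ∠L = -50.7 deg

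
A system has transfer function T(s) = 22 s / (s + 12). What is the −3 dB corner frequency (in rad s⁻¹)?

For a single-pole high-pass, the −3 dB point is at the pole: ω = 12 rad s⁻¹.

12 rad s⁻¹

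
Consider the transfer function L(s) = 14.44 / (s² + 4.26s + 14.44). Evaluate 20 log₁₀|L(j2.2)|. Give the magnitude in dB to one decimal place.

0.6 dB

|(j2.2)² + 4.26(j2.2) + 14.44| = |9.6 + j9.372| = 13.42
|L(j2.2)| = 14.44 / 13.42 = 1.0763
20 log₁₀(1.0763) = 0.64 dB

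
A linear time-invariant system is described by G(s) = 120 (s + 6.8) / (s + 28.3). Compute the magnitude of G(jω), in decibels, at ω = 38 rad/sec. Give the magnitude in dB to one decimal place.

|j38 + 6.8| = √(38² + 6.8²) = 38.6
|j38 + 28.3| = √(38² + 28.3²) = 47.38
|G(j38)| = 120 × 38.6 / 47.38 = 97.771
20 log₁₀(97.771) = 39.80 dB

39.8 dB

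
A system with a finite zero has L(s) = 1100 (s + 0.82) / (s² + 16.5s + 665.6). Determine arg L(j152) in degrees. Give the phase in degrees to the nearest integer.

-84°

∠(j152 + 0.82) = arctan(152/0.82) = 89.69°
∠[(j152)² + 16.5(j152) + 665.6] = ∠[-22438 + j2508] = 173.62°
∠L(j152) = 89.69° − 173.62° = -83.93°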